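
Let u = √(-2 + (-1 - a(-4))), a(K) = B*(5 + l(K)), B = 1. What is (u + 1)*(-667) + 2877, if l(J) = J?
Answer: 2210 - 1334*I ≈ 2210.0 - 1334.0*I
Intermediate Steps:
a(K) = 5 + K (a(K) = 1*(5 + K) = 5 + K)
u = 2*I (u = √(-2 + (-1 - (5 - 4))) = √(-2 + (-1 - 1*1)) = √(-2 + (-1 - 1)) = √(-2 - 2) = √(-4) = 2*I ≈ 2.0*I)
(u + 1)*(-667) + 2877 = (2*I + 1)*(-667) + 2877 = (1 + 2*I)*(-667) + 2877 = (-667 - 1334*I) + 2877 = 2210 - 1334*I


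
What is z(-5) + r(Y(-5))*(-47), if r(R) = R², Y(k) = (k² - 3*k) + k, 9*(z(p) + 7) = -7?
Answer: -518245/9 ≈ -57583.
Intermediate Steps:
z(p) = -70/9 (z(p) = -7 + (⅑)*(-7) = -7 - 7/9 = -70/9)
Y(k) = k² - 2*k
z(-5) + r(Y(-5))*(-47) = -70/9 + (-5*(-2 - 5))²*(-47) = -70/9 + (-5*(-7))²*(-47) = -70/9 + 35²*(-47) = -70/9 + 1225*(-47) = -70/9 - 57575 = -518245/9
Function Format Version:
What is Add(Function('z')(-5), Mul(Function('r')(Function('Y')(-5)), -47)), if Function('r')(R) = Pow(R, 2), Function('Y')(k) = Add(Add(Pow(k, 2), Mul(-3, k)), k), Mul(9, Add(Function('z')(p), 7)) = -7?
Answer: Rational(-518245, 9) ≈ -57583.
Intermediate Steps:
Function('z')(p) = Rational(-70, 9) (Function('z')(p) = Add(-7, Mul(Rational(1, 9), -7)) = Add(-7, Rational(-7, 9)) = Rational(-70, 9))
Function('Y')(k) = Add(Pow(k, 2), Mul(-2, k))
Add(Function('z')(-5), Mul(Function('r')(Function('Y')(-5)), -47)) = Add(Rational(-70, 9), Mul(Pow(Mul(-5, Add(-2, -5)), 2), -47)) = Add(Rational(-70, 9), Mul(Pow(Mul(-5, -7), 2), -47)) = Add(Rational(-70, 9), Mul(Pow(35, 2), -47)) = Add(Rational(-70, 9), Mul(1225, -47)) = Add(Rational(-70, 9), -57575) = Rational(-518245, 9)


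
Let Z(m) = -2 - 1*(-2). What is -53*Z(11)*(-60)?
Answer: 0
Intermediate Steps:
Z(m) = 0 (Z(m) = -2 + 2 = 0)
-53*Z(11)*(-60) = -53*0*(-60) = 0*(-60) = 0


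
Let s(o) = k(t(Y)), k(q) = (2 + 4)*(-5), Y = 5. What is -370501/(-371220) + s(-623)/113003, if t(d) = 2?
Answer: 41856587903/41948973660 ≈ 0.99780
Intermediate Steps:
k(q) = -30 (k(q) = 6*(-5) = -30)
s(o) = -30
-370501/(-371220) + s(-623)/113003 = -370501/(-371220) - 30/113003 = -370501*(-1/371220) - 30*1/113003 = 370501/371220 - 30/113003 = 41856587903/41948973660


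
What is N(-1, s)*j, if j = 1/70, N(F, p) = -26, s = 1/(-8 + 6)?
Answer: -13/35 ≈ -0.37143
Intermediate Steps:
s = -½ (s = 1/(-2) = -½ ≈ -0.50000)
j = 1/70 ≈ 0.014286
N(-1, s)*j = -26*1/70 = -13/35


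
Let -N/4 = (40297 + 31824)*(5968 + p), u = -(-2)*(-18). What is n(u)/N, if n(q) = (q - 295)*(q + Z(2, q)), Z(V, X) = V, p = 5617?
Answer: -17/5048470 ≈ -3.3674e-6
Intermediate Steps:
u = -36 (u = -1*36 = -36)
n(q) = (-295 + q)*(2 + q) (n(q) = (q - 295)*(q + 2) = (-295 + q)*(2 + q))
N = -3342087140 (N = -4*(40297 + 31824)*(5968 + 5617) = -288484*11585 = -4*835521785 = -3342087140)
n(u)/N = (-590 + (-36)² - 293*(-36))/(-3342087140) = (-590 + 1296 + 10548)*(-1/3342087140) = 11254*(-1/3342087140) = -17/5048470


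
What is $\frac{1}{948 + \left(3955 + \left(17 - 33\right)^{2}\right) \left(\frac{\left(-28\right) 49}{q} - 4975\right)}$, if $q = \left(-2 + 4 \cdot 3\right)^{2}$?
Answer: $- \frac{25}{525163798} \approx -4.7604 \cdot 10^{-8}$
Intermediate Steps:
$q = 100$ ($q = \left(-2 + 12\right)^{2} = 10^{2} = 100$)
$\frac{1}{948 + \left(3955 + \left(17 - 33\right)^{2}\right) \left(\frac{\left(-28\right) 49}{q} - 4975\right)} = \frac{1}{948 + \left(3955 + \left(17 - 33\right)^{2}\right) \left(\frac{\left(-28\right) 49}{100} - 4975\right)} = \frac{1}{948 + \left(3955 + \left(-16\right)^{2}\right) \left(\left(-1372\right) \frac{1}{100} - 4975\right)} = \frac{1}{948 + \left(3955 + 256\right) \left(- \frac{343}{25} - 4975\right)} = \frac{1}{948 + 4211 \left(- \frac{124718}{25}\right)} = \frac{1}{948 - \frac{525187498}{25}} = \frac{1}{- \frac{525163798}{25}} = - \frac{25}{525163798}$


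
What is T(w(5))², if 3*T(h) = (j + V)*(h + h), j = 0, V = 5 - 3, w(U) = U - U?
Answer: 0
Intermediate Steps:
w(U) = 0
V = 2
T(h) = 4*h/3 (T(h) = ((0 + 2)*(h + h))/3 = (2*(2*h))/3 = (4*h)/3 = 4*h/3)
T(w(5))² = ((4/3)*0)² = 0² = 0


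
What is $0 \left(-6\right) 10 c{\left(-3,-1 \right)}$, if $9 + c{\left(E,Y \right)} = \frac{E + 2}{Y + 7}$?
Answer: $0$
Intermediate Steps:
$c{\left(E,Y \right)} = -9 + \frac{2 + E}{7 + Y}$ ($c{\left(E,Y \right)} = -9 + \frac{E + 2}{Y + 7} = -9 + \frac{2 + E}{7 + Y}$)
$0 \left(-6\right) 10 c{\left(-3,-1 \right)} = 0 \left(-6\right) 10 \frac{-61 - 3 - -9}{7 - 1} = 0 \cdot 10 \frac{-61 - 3 + 9}{6} = 0 \cdot \frac{1}{6} \left(-55\right) = 0 \left(- \frac{55}{6}\right) = 0$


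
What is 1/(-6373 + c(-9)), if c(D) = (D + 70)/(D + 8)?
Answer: -1/6434 ≈ -0.00015542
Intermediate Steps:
c(D) = (70 + D)/(8 + D)
1/(-6373 + c(-9)) = 1/(-6373 + (70 - 9)/(8 - 9)) = 1/(-6373 + 61/(-1)) = 1/(-6373 - 1*61) = 1/(-6373 - 61) = 1/(-6434) = -1/6434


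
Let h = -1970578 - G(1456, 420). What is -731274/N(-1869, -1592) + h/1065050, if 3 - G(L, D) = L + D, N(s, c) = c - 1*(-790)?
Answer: 77726447229/85417010 ≈ 909.96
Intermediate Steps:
N(s, c) = 790 + c (N(s, c) = c + 790 = 790 + c)
G(L, D) = 3 - D - L (G(L, D) = 3 - (L + D) = 3 - (D + L) = 3 + (-D - L) = 3 - D - L)
h = -1968705 (h = -1970578 - (3 - 1*420 - 1*1456) = -1970578 - (3 - 420 - 1456) = -1970578 - 1*(-1873) = -1970578 + 1873 = -1968705)
-731274/N(-1869, -1592) + h/1065050 = -731274/(790 - 1592) - 1968705/1065050 = -731274/(-802) - 1968705*1/1065050 = -731274*(-1/802) - 393741/213010 = 365637/401 - 393741/213010 = 77726447229/85417010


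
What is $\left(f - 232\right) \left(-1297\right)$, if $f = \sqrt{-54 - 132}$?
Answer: $300904 - 1297 i \sqrt{186} \approx 3.009 \cdot 10^{5} - 17689.0 i$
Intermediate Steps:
$f = i \sqrt{186}$ ($f = \sqrt{-186} = i \sqrt{186} \approx 13.638 i$)
$\left(f - 232\right) \left(-1297\right) = \left(i \sqrt{186} - 232\right) \left(-1297\right) = \left(-232 + i \sqrt{186}\right) \left(-1297\right) = 300904 - 1297 i \sqrt{186}$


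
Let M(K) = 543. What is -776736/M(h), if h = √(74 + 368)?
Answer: -258912/181 ≈ -1430.5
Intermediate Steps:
h = √442 ≈ 21.024
-776736/M(h) = -776736/543 = -776736*1/543 = -258912/181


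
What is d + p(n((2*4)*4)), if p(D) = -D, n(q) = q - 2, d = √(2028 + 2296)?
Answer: -30 + 2*√1081 ≈ 35.757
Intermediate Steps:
d = 2*√1081 (d = √4324 = 2*√1081 ≈ 65.757)
n(q) = -2 + q
d + p(n((2*4)*4)) = 2*√1081 - (-2 + (2*4)*4) = 2*√1081 - (-2 + 8*4) = 2*√1081 - (-2 + 32) = 2*√1081 - 1*30 = 2*√1081 - 30 = -30 + 2*√1081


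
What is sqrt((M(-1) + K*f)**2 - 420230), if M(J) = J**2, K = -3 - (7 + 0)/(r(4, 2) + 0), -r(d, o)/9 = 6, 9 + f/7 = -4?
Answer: I*sqrt(1024913399)/54 ≈ 592.86*I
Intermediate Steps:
f = -91 (f = -63 + 7*(-4) = -63 - 28 = -91)
r(d, o) = -54 (r(d, o) = -9*6 = -54)
K = -155/54 (K = -3 - (7 + 0)/(-54 + 0) = -3 - 7/(-54) = -3 - 7*(-1)/54 = -3 - 1*(-7/54) = -3 + 7/54 = -155/54 ≈ -2.8704)
sqrt((M(-1) + K*f)**2 - 420230) = sqrt(((-1)**2 - 155/54*(-91))**2 - 420230) = sqrt((1 + 14105/54)**2 - 420230) = sqrt((14159/54)**2 - 420230) = sqrt(200477281/2916 - 420230) = sqrt(-1024913399/2916) = I*sqrt(1024913399)/54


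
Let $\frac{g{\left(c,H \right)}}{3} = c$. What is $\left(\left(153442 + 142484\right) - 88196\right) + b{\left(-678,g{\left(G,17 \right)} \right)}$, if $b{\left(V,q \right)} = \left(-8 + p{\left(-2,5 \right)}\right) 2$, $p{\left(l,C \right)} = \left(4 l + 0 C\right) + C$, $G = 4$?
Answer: $207708$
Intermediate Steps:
$g{\left(c,H \right)} = 3 c$
$p{\left(l,C \right)} = C + 4 l$ ($p{\left(l,C \right)} = \left(4 l + 0\right) + C = 4 l + C = C + 4 l$)
$b{\left(V,q \right)} = -22$ ($b{\left(V,q \right)} = \left(-8 + \left(5 + 4 \left(-2\right)\right)\right) 2 = \left(-8 + \left(5 - 8\right)\right) 2 = \left(-8 - 3\right) 2 = \left(-11\right) 2 = -22$)
$\left(\left(153442 + 142484\right) - 88196\right) + b{\left(-678,g{\left(G,17 \right)} \right)} = \left(\left(153442 + 142484\right) - 88196\right) - 22 = \left(295926 - 88196\right) - 22 = 207730 - 22 = 207708$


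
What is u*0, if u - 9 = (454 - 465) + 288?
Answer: 0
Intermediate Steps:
u = 286 (u = 9 + ((454 - 465) + 288) = 9 + (-11 + 288) = 9 + 277 = 286)
u*0 = 286*0 = 0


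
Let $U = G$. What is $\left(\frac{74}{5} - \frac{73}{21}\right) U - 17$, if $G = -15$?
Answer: $- \frac{1308}{7} \approx -186.86$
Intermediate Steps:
$U = -15$
$\left(\frac{74}{5} - \frac{73}{21}\right) U - 17 = \left(\frac{74}{5} - \frac{73}{21}\right) \left(-15\right) - 17 = \frac{1189}{105} \left(-15\right) - 17 = - \frac{1189}{7} - 17 = - \frac{1308}{7}$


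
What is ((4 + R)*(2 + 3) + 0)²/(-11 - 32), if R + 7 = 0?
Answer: -225/43 ≈ -5.2326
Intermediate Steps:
R = -7 (R = -7 + 0 = -7)
((4 + R)*(2 + 3) + 0)²/(-11 - 32) = ((4 - 7)*(2 + 3) + 0)²/(-11 - 32) = (-3*5 + 0)²/(-43) = -(-15 + 0)²/43 = -1/43*(-15)² = -1/43*225 = -225/43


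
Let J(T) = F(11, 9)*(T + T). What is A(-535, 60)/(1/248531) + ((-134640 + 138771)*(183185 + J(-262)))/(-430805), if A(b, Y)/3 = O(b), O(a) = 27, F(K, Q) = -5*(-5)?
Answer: 1734367514544/86161 ≈ 2.0129e+7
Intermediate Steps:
F(K, Q) = 25
J(T) = 50*T (J(T) = 25*(T + T) = 25*(2*T) = 50*T)
A(b, Y) = 81 (A(b, Y) = 3*27 = 81)
A(-535, 60)/(1/248531) + ((-134640 + 138771)*(183185 + J(-262)))/(-430805) = 81/(1/248531) + ((-134640 + 138771)*(183185 + 50*(-262)))/(-430805) = 81/(1/248531) + (4131*(183185 - 13100))*(-1/430805) = 81*248531 + (4131*170085)*(-1/430805) = 20131011 + 702621135*(-1/430805) = 20131011 - 140524227/86161 = 1734367514544/86161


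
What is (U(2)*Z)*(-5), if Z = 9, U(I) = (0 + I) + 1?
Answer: -135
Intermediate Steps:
U(I) = 1 + I (U(I) = I + 1 = 1 + I)
(U(2)*Z)*(-5) = ((1 + 2)*9)*(-5) = (3*9)*(-5) = 27*(-5) = -135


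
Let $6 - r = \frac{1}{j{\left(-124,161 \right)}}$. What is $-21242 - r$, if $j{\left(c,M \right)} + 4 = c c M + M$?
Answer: $- \frac{52603524863}{2475693} \approx -21248.0$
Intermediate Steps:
$j{\left(c,M \right)} = -4 + M + M c^{2}$ ($j{\left(c,M \right)} = -4 + \left(c c M + M\right) = -4 + \left(c^{2} M + M\right) = -4 + \left(M c^{2} + M\right) = -4 + \left(M + M c^{2}\right) = -4 + M + M c^{2}$)
$r = \frac{14854157}{2475693}$ ($r = 6 - \frac{1}{-4 + 161 + 161 \left(-124\right)^{2}} = 6 - \frac{1}{-4 + 161 + 161 \cdot 15376} = 6 - \frac{1}{-4 + 161 + 2475536} = 6 - \frac{1}{2475693} = \frac{14854157}{2475693} \approx 6.0$)
$-21242 - r = -21242 - \frac{14854157}{2475693} = - \frac{52603524863}{2475693}$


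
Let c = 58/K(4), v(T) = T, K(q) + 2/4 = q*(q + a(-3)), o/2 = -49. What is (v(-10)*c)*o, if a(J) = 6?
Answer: 113680/79 ≈ 1439.0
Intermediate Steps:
o = -98 (o = 2*(-49) = -98)
K(q) = -½ + q*(6 + q) (K(q) = -½ + q*(q + 6) = -½ + q*(6 + q))
c = 116/79 (c = 58/(-½ + 4² + 6*4) = 58/(-½ + 16 + 24) = 58/(79/2) = 58*(2/79) = 116/79 ≈ 1.4684)
(v(-10)*c)*o = -10*116/79*(-98) = -1160/79*(-98) = 113680/79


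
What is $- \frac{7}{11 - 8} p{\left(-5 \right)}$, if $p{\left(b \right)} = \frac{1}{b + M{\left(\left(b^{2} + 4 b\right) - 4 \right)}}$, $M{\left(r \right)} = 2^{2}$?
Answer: $\frac{7}{3} \approx 2.3333$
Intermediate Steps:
$M{\left(r \right)} = 4$
$p{\left(b \right)} = \frac{1}{4 + b}$ ($p{\left(b \right)} = \frac{1}{b + 4} = \frac{1}{4 + b}$)
$- \frac{7}{11 - 8} p{\left(-5 \right)} = \frac{\left(-7\right) \frac{1}{11 - 8}}{4 - 5} = \frac{\left(-7\right) \frac{1}{3}}{-1} = \left(-7\right) \frac{1}{3} \left(-1\right) = \left(- \frac{7}{3}\right) \left(-1\right) = \frac{7}{3}$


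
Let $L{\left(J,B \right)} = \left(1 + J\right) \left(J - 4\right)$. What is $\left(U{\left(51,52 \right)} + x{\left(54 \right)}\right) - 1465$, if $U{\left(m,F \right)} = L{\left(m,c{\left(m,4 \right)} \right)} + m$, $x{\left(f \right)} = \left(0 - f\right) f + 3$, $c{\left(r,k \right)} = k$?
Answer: $-1883$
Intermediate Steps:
$x{\left(f \right)} = 3 - f^{2}$ ($x{\left(f \right)} = - f f + 3 = - f^{2} + 3 = 3 - f^{2}$)
$L{\left(J,B \right)} = \left(1 + J\right) \left(-4 + J\right)$
$U{\left(m,F \right)} = -4 + m^{2} - 2 m$ ($U{\left(m,F \right)} = \left(-4 + m^{2} - 3 m\right) + m = -4 + m^{2} - 2 m$)
$\left(U{\left(51,52 \right)} + x{\left(54 \right)}\right) - 1465 = \left(\left(-4 + 51^{2} - 102\right) + \left(3 - 54^{2}\right)\right) - 1465 = \left(\left(-4 + 2601 - 102\right) + \left(3 - 2916\right)\right) - 1465 = \left(2495 + \left(3 - 2916\right)\right) - 1465 = \left(2495 - 2913\right) - 1465 = -418 - 1465 = -1883$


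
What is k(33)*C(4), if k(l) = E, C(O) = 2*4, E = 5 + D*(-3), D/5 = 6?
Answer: -680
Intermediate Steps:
D = 30 (D = 5*6 = 30)
E = -85 (E = 5 + 30*(-3) = 5 - 90 = -85)
C(O) = 8
k(l) = -85
k(33)*C(4) = -85*8 = -680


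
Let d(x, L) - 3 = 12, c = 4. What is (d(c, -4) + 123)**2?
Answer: 19044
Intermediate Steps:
d(x, L) = 15 (d(x, L) = 3 + 12 = 15)
(d(c, -4) + 123)**2 = (15 + 123)**2 = 138**2 = 19044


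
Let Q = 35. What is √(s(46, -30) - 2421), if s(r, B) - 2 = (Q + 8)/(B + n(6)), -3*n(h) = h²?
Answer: I*√4268922/42 ≈ 49.194*I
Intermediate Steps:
n(h) = -h²/3
s(r, B) = 2 + 43/(-12 + B) (s(r, B) = 2 + (35 + 8)/(B - ⅓*6²) = 2 + 43/(B - ⅓*36) = 2 + 43/(B - 12) = 2 + 43/(-12 + B))
√(s(46, -30) - 2421) = √((19 + 2*(-30))/(-12 - 30) - 2421) = √((19 - 60)/(-42) - 2421) = √(-1/42*(-41) - 2421) = √(41/42 - 2421) = √(-101641/42) = I*√4268922/42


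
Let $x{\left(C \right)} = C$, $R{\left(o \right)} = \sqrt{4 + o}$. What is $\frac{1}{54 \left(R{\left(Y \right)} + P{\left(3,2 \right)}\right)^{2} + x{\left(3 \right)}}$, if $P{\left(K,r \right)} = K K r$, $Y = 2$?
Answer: $\frac{5941}{98328171} - \frac{216 \sqrt{6}}{32776057} \approx 4.4278 \cdot 10^{-5}$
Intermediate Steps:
$P{\left(K,r \right)} = r K^{2}$ ($P{\left(K,r \right)} = K^{2} r = r K^{2}$)
$\frac{1}{54 \left(R{\left(Y \right)} + P{\left(3,2 \right)}\right)^{2} + x{\left(3 \right)}} = \frac{1}{54 \left(\sqrt{4 + 2} + 2 \cdot 3^{2}\right)^{2} + 3} = \frac{1}{54 \left(\sqrt{6} + 2 \cdot 9\right)^{2} + 3} = \frac{1}{54 \left(\sqrt{6} + 18\right)^{2} + 3} = \frac{1}{54 \left(18 + \sqrt{6}\right)^{2} + 3} = \frac{1}{3 + 54 \left(18 + \sqrt{6}\right)^{2}}$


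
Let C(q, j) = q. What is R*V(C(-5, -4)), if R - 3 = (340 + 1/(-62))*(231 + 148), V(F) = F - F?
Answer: 0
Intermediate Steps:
V(F) = 0
R = 7989127/62 (R = 3 + (340 + 1/(-62))*(231 + 148) = 3 + (340 - 1/62)*379 = 3 + (21079/62)*379 = 3 + 7988941/62 = 7989127/62 ≈ 1.2886e+5)
R*V(C(-5, -4)) = (7989127/62)*0 = 0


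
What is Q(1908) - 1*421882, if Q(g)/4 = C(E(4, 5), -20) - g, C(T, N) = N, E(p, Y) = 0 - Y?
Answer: -429594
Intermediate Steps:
E(p, Y) = -Y
Q(g) = -80 - 4*g (Q(g) = 4*(-20 - g) = -80 - 4*g)
Q(1908) - 1*421882 = (-80 - 4*1908) - 1*421882 = (-80 - 7632) - 421882 = -7712 - 421882 = -429594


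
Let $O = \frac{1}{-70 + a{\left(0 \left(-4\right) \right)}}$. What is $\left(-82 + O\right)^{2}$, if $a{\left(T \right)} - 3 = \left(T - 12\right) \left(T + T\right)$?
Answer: $\frac{30195025}{4489} \approx 6726.4$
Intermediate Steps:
$a{\left(T \right)} = 3 + 2 T \left(-12 + T\right)$ ($a{\left(T \right)} = 3 + \left(T - 12\right) \left(T + T\right) = 3 + \left(-12 + T\right) 2 T = 3 + 2 T \left(-12 + T\right)$)
$O = - \frac{1}{67}$ ($O = \frac{1}{-70 + \left(3 - 24 \cdot 0 \left(-4\right) + 2 \left(0 \left(-4\right)\right)^{2}\right)} = \frac{1}{-70 + \left(3 - 0 + 2 \cdot 0^{2}\right)} = \frac{1}{-70 + \left(3 + 0 + 2 \cdot 0\right)} = \frac{1}{-70 + \left(3 + 0 + 0\right)} = \frac{1}{-70 + 3} = \frac{1}{-67} = - \frac{1}{67} \approx -0.014925$)
$\left(-82 + O\right)^{2} = \left(-82 - \frac{1}{67}\right)^{2} = \left(- \frac{5495}{67}\right)^{2} = \frac{30195025}{4489}$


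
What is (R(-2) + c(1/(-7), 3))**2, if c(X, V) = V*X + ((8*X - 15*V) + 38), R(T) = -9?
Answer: 15129/49 ≈ 308.75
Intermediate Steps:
c(X, V) = 38 - 15*V + 8*X + V*X (c(X, V) = V*X + ((-15*V + 8*X) + 38) = V*X + (38 - 15*V + 8*X) = 38 - 15*V + 8*X + V*X)
(R(-2) + c(1/(-7), 3))**2 = (-9 + (38 - 15*3 + 8/(-7) + 3/(-7)))**2 = (-9 + (38 - 45 + 8*(-1/7) + 3*(-1/7)))**2 = (-9 + (38 - 45 - 8/7 - 3/7))**2 = (-9 - 60/7)**2 = (-123/7)**2 = 15129/49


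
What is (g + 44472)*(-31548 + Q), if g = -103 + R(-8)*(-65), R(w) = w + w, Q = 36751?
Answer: 236263027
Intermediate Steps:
R(w) = 2*w
g = 937 (g = -103 + (2*(-8))*(-65) = -103 - 16*(-65) = -103 + 1040 = 937)
(g + 44472)*(-31548 + Q) = (937 + 44472)*(-31548 + 36751) = 45409*5203 = 236263027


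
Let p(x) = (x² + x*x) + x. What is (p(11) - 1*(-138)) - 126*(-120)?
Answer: 15511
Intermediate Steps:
p(x) = x + 2*x² (p(x) = (x² + x²) + x = 2*x² + x = x + 2*x²)
(p(11) - 1*(-138)) - 126*(-120) = (11*(1 + 2*11) - 1*(-138)) - 126*(-120) = (11*(1 + 22) + 138) + 15120 = (11*23 + 138) + 15120 = (253 + 138) + 15120 = 391 + 15120 = 15511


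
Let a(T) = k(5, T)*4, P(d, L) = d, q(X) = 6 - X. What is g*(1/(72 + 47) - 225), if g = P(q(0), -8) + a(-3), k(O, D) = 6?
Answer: -803220/119 ≈ -6749.8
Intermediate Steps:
a(T) = 24 (a(T) = 6*4 = 24)
g = 30 (g = (6 - 1*0) + 24 = (6 + 0) + 24 = 6 + 24 = 30)
g*(1/(72 + 47) - 225) = 30*(1/(72 + 47) - 225) = 30*(1/119 - 225) = 30*(-26774/119) = -803220/119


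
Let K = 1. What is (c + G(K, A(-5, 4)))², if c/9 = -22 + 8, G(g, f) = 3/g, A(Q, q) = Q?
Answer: 15129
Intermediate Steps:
c = -126 (c = 9*(-22 + 8) = 9*(-14) = -126)
(c + G(K, A(-5, 4)))² = (-126 + 3/1)² = (-126 + 3*1)² = (-126 + 3)² = (-123)² = 15129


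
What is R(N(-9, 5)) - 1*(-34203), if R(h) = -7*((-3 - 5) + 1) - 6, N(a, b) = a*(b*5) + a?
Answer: 34246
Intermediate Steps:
N(a, b) = a + 5*a*b (N(a, b) = a*(5*b) + a = 5*a*b + a = a + 5*a*b)
R(h) = 43 (R(h) = -7*(-8 + 1) - 6 = -7*(-7) - 6 = 49 - 6 = 43)
R(N(-9, 5)) - 1*(-34203) = 43 - 1*(-34203) = 43 + 34203 = 34246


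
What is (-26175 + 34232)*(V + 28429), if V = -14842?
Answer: 109470459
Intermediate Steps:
(-26175 + 34232)*(V + 28429) = (-26175 + 34232)*(-14842 + 28429) = 8057*13587 = 109470459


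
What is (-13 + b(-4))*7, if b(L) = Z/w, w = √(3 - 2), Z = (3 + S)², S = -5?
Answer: -63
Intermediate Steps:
Z = 4 (Z = (3 - 5)² = (-2)² = 4)
w = 1 (w = √1 = 1)
b(L) = 4 (b(L) = 4/1 = 4*1 = 4)
(-13 + b(-4))*7 = (-13 + 4)*7 = -9*7 = -63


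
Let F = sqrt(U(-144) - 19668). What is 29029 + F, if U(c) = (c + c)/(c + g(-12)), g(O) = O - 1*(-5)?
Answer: 29029 + 2*I*sqrt(112101645)/151 ≈ 29029.0 + 140.24*I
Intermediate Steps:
g(O) = 5 + O (g(O) = O + 5 = 5 + O)
U(c) = 2*c/(-7 + c) (U(c) = (c + c)/(c + (5 - 12)) = (2*c)/(c - 7) = (2*c)/(-7 + c) = 2*c/(-7 + c))
F = 2*I*sqrt(112101645)/151 (F = sqrt(2*(-144)/(-7 - 144) - 19668) = sqrt(2*(-144)/(-151) - 19668) = sqrt(2*(-144)*(-1/151) - 19668) = sqrt(288/151 - 19668) = sqrt(-2969580/151) = 2*I*sqrt(112101645)/151 ≈ 140.24*I)
29029 + F = 29029 + 2*I*sqrt(112101645)/151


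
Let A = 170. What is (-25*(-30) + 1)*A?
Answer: 127670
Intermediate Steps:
(-25*(-30) + 1)*A = (-25*(-30) + 1)*170 = (750 + 1)*170 = 751*170 = 127670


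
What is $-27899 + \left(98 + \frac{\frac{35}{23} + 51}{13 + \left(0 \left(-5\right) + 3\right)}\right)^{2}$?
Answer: $- \frac{37328003}{2116} \approx -17641.0$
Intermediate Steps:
$-27899 + \left(98 + \frac{\frac{35}{23} + 51}{13 + \left(0 \left(-5\right) + 3\right)}\right)^{2} = -27899 + \left(98 + \frac{35 \cdot \frac{1}{23} + 51}{13 + \left(0 + 3\right)}\right)^{2} = -27899 + \left(98 + \frac{\frac{35}{23} + 51}{13 + 3}\right)^{2} = -27899 + \left(98 + \frac{1208}{23 \cdot 16}\right)^{2} = -27899 + \left(98 + \frac{1208}{23} \cdot \frac{1}{16}\right)^{2} = -27899 + \left(98 + \frac{151}{46}\right)^{2} = -27899 + \left(\frac{4659}{46}\right)^{2} = -27899 + \frac{21706281}{2116} = - \frac{37328003}{2116}$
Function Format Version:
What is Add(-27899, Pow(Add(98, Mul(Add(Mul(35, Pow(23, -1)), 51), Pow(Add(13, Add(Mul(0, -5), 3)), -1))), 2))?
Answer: Rational(-37328003, 2116) ≈ -17641.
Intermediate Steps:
Add(-27899, Pow(Add(98, Mul(Add(Mul(35, Pow(23, -1)), 51), Pow(Add(13, Add(Mul(0, -5), 3)), -1))), 2)) = Add(-27899, Pow(Add(98, Mul(Add(Mul(35, Rational(1, 23)), 51), Pow(Add(13, Add(0, 3)), -1))), 2)) = Add(-27899, Pow(Add(98, Mul(Add(Rational(35, 23), 51), Pow(Add(13, 3), -1))), 2)) = Add(-27899, Pow(Add(98, Mul(Rational(1208, 23), Pow(16, -1))), 2)) = Add(-27899, Pow(Add(98, Mul(Rational(1208, 23), Rational(1, 16))), 2)) = Add(-27899, Pow(Add(98, Rational(151, 46)), 2)) = Add(-27899, Pow(Rational(4659, 46), 2)) = Add(-27899, Rational(21706281, 2116)) = Rational(-37328003, 2116)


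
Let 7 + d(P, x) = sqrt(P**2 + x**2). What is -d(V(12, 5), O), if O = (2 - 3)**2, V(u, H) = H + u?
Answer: 7 - sqrt(290) ≈ -10.029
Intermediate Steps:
O = 1 (O = (-1)**2 = 1)
d(P, x) = -7 + sqrt(P**2 + x**2)
-d(V(12, 5), O) = -(-7 + sqrt((5 + 12)**2 + 1**2)) = -(-7 + sqrt(17**2 + 1)) = -(-7 + sqrt(289 + 1)) = -(-7 + sqrt(290)) = 7 - sqrt(290)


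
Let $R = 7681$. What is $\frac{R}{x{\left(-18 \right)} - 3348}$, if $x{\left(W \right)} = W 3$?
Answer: $- \frac{7681}{3402} \approx -2.2578$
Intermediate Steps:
$x{\left(W \right)} = 3 W$
$\frac{R}{x{\left(-18 \right)} - 3348} = \frac{7681}{3 \left(-18\right) - 3348} = \frac{7681}{-54 - 3348} = \frac{7681}{-3402} = 7681 \left(- \frac{1}{3402}\right) = - \frac{7681}{3402}$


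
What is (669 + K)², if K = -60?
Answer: 370881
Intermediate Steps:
(669 + K)² = (669 - 60)² = 609² = 370881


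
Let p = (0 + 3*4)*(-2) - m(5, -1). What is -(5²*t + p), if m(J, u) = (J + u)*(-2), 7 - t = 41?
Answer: 866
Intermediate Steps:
t = -34 (t = 7 - 1*41 = 7 - 41 = -34)
m(J, u) = -2*J - 2*u
p = -16 (p = (0 + 3*4)*(-2) - (-2*5 - 2*(-1)) = (0 + 12)*(-2) - (-10 + 2) = 12*(-2) - 1*(-8) = -24 + 8 = -16)
-(5²*t + p) = -(5²*(-34) - 16) = -(25*(-34) - 16) = -(-850 - 16) = -1*(-866) = 866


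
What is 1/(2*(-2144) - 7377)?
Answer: -1/11665 ≈ -8.5726e-5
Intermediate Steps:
1/(2*(-2144) - 7377) = 1/(-4288 - 7377) = 1/(-11665) = -1/11665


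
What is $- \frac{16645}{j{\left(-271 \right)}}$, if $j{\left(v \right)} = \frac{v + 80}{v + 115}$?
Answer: $- \frac{2596620}{191} \approx -13595.0$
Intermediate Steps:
$j{\left(v \right)} = \frac{80 + v}{115 + v}$
$- \frac{16645}{j{\left(-271 \right)}} = - \frac{16645}{\frac{1}{115 - 271} \left(80 - 271\right)} = - \frac{16645}{\frac{1}{-156} \left(-191\right)} = - \frac{16645}{\left(- \frac{1}{156}\right) \left(-191\right)} = - \frac{16645}{\frac{191}{156}} = \left(-16645\right) \frac{156}{191} = - \frac{2596620}{191}$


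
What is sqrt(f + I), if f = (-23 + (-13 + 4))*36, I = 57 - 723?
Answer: 3*I*sqrt(202) ≈ 42.638*I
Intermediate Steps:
I = -666
f = -1152 (f = (-23 - 9)*36 = -32*36 = -1152)
sqrt(f + I) = sqrt(-1152 - 666) = sqrt(-1818) = 3*I*sqrt(202)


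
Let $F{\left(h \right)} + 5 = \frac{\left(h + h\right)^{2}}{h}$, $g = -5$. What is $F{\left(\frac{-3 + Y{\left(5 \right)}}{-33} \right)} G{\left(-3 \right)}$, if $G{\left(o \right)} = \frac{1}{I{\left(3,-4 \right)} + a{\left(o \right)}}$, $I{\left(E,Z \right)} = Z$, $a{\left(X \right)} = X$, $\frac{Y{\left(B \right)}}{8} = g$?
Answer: $- \frac{1}{33} \approx -0.030303$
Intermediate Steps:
$Y{\left(B \right)} = -40$ ($Y{\left(B \right)} = 8 \left(-5\right) = -40$)
$G{\left(o \right)} = \frac{1}{-4 + o}$
$F{\left(h \right)} = -5 + 4 h$ ($F{\left(h \right)} = -5 + \frac{\left(h + h\right)^{2}}{h} = -5 + \frac{\left(2 h\right)^{2}}{h} = -5 + \frac{4 h^{2}}{h} = -5 + 4 h$)
$F{\left(\frac{-3 + Y{\left(5 \right)}}{-33} \right)} G{\left(-3 \right)} = \frac{-5 + 4 \frac{-3 - 40}{-33}}{-4 - 3} = \frac{-5 + 4 \left(\left(-43\right) \left(- \frac{1}{33}\right)\right)}{-7} = \left(-5 + 4 \cdot \frac{43}{33}\right) \left(- \frac{1}{7}\right) = \left(-5 + \frac{172}{33}\right) \left(- \frac{1}{7}\right) = \frac{7}{33} \left(- \frac{1}{7}\right) = - \frac{1}{33}$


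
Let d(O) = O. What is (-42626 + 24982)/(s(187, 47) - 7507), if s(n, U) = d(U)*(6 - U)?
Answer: 8822/4717 ≈ 1.8703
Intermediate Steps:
s(n, U) = U*(6 - U)
(-42626 + 24982)/(s(187, 47) - 7507) = (-42626 + 24982)/(47*(6 - 1*47) - 7507) = -17644/(47*(6 - 47) - 7507) = -17644/(47*(-41) - 7507) = -17644/(-1927 - 7507) = -17644/(-9434) = -17644*(-1/9434) = 8822/4717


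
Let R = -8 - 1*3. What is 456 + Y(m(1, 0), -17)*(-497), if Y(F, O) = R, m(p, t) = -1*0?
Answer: 5923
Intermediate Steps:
R = -11 (R = -8 - 3 = -11)
m(p, t) = 0
Y(F, O) = -11
456 + Y(m(1, 0), -17)*(-497) = 456 - 11*(-497) = 456 + 5467 = 5923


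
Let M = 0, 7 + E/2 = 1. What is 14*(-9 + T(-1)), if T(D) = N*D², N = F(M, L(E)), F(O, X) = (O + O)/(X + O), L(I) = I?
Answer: -126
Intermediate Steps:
E = -12 (E = -14 + 2*1 = -14 + 2 = -12)
F(O, X) = 2*O/(O + X) (F(O, X) = (2*O)/(O + X) = 2*O/(O + X))
N = 0 (N = 2*0/(0 - 12) = 2*0/(-12) = 2*0*(-1/12) = 0)
T(D) = 0 (T(D) = 0*D² = 0)
14*(-9 + T(-1)) = 14*(-9 + 0) = 14*(-9) = -126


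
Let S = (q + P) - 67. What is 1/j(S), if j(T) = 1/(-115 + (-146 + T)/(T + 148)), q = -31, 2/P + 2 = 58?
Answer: -55982/467 ≈ -119.88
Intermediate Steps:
P = 1/28 (P = 2/(-2 + 58) = 2/56 = 2*(1/56) = 1/28 ≈ 0.035714)
S = -2743/28 (S = (-31 + 1/28) - 67 = -867/28 - 67 = -2743/28 ≈ -97.964)
j(T) = 1/(-115 + (-146 + T)/(148 + T))
1/j(S) = 1/((-148 - 1*(-2743/28))/(6*(2861 + 19*(-2743/28)))) = 1/((-148 + 2743/28)/(6*(2861 - 52117/28))) = 1/((⅙)*(-1401/28)/(27991/28)) = 1/((⅙)*(28/27991)*(-1401/28)) = 1/(-467/55982) = -55982/467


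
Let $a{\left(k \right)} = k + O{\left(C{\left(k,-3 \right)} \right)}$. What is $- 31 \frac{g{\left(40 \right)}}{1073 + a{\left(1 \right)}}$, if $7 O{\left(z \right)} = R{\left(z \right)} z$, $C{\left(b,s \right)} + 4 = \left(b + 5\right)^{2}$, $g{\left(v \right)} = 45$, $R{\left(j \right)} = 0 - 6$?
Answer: $- \frac{1085}{814} \approx -1.3329$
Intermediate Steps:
$R{\left(j \right)} = -6$ ($R{\left(j \right)} = 0 - 6 = -6$)
$C{\left(b,s \right)} = -4 + \left(5 + b\right)^{2}$ ($C{\left(b,s \right)} = -4 + \left(b + 5\right)^{2} = -4 + \left(5 + b\right)^{2}$)
$O{\left(z \right)} = - \frac{6 z}{7}$ ($O{\left(z \right)} = \frac{\left(-6\right) z}{7} = - \frac{6 z}{7}$)
$a{\left(k \right)} = \frac{24}{7} + k - \frac{6 \left(5 + k\right)^{2}}{7}$ ($a{\left(k \right)} = k - \frac{6 \left(-4 + \left(5 + k\right)^{2}\right)}{7} = k - \left(- \frac{24}{7} + \frac{6 \left(5 + k\right)^{2}}{7}\right) = \frac{24}{7} + k - \frac{6 \left(5 + k\right)^{2}}{7}$)
$- 31 \frac{g{\left(40 \right)}}{1073 + a{\left(1 \right)}} = - 31 \frac{45}{1073 + \left(\frac{24}{7} + 1 - \frac{6 \left(5 + 1\right)^{2}}{7}\right)} = - 31 \frac{45}{1073 + \left(\frac{24}{7} + 1 - \frac{6 \cdot 6^{2}}{7}\right)} = - 31 \frac{45}{1073 + \left(\frac{24}{7} + 1 - \frac{216}{7}\right)} = - 31 \frac{45}{1073 - \frac{185}{7}} = - 31 \frac{45}{\frac{7326}{7}} = - 31 \cdot 45 \cdot \frac{7}{7326} = \left(-31\right) \frac{35}{814} = - \frac{1085}{814}$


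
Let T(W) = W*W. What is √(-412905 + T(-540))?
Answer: I*√121305 ≈ 348.29*I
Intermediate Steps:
T(W) = W²
√(-412905 + T(-540)) = √(-412905 + (-540)²) = √(-412905 + 291600) = √(-121305) = I*√121305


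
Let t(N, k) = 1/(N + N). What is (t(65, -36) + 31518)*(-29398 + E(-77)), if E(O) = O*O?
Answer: -96160495929/130 ≈ -7.3970e+8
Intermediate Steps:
E(O) = O²
t(N, k) = 1/(2*N)
(t(65, -36) + 31518)*(-29398 + E(-77)) = ((½)/65 + 31518)*(-29398 + (-77)²) = ((½)*(1/65) + 31518)*(-29398 + 5929) = (1/130 + 31518)*(-23469) = (4097341/130)*(-23469) = -96160495929/130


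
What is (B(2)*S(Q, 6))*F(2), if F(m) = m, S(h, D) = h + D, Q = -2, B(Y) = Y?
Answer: 16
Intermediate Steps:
S(h, D) = D + h
(B(2)*S(Q, 6))*F(2) = (2*(6 - 2))*2 = (2*4)*2 = 8*2 = 16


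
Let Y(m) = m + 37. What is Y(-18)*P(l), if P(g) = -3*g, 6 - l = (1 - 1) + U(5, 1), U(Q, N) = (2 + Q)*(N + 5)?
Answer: 2052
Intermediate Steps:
U(Q, N) = (2 + Q)*(5 + N)
Y(m) = 37 + m
l = -36 (l = 6 - ((1 - 1) + (10 + 2*1 + 5*5 + 1*5)) = 6 - (0 + (10 + 2 + 25 + 5)) = 6 - (0 + 42) = 6 - 1*42 = 6 - 42 = -36)
Y(-18)*P(l) = (37 - 18)*(-3*(-36)) = 19*108 = 2052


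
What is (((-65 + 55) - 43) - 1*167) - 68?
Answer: -288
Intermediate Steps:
(((-65 + 55) - 43) - 1*167) - 68 = ((-10 - 43) - 167) - 68 = (-53 - 167) - 68 = -220 - 68 = -288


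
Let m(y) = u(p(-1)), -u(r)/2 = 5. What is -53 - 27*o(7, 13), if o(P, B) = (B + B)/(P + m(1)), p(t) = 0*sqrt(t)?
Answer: 181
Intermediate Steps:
p(t) = 0
u(r) = -10 (u(r) = -2*5 = -10)
m(y) = -10
o(P, B) = 2*B/(-10 + P) (o(P, B) = (B + B)/(P - 10) = (2*B)/(-10 + P) = 2*B/(-10 + P))
-53 - 27*o(7, 13) = -53 - 54*13/(-10 + 7) = -53 - 54*13/(-3) = -53 - 54*13*(-1)/3 = -53 - 27*(-26/3) = -53 + 234 = 181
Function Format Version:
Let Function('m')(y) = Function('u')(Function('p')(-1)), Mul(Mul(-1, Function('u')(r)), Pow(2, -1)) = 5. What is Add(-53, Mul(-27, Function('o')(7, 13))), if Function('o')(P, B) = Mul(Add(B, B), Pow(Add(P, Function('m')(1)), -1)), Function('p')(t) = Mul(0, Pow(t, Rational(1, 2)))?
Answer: 181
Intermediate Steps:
Function('p')(t) = 0
Function('u')(r) = -10 (Function('u')(r) = Mul(-2, 5) = -10)
Function('m')(y) = -10
Function('o')(P, B) = Mul(2, B, Pow(Add(-10, P), -1)) (Function('o')(P, B) = Mul(Add(B, B), Pow(Add(P, -10), -1)) = Mul(Mul(2, B), Pow(Add(-10, P), -1)) = Mul(2, B, Pow(Add(-10, P), -1)))
Add(-53, Mul(-27, Function('o')(7, 13))) = Add(-53, Mul(-27, Mul(2, 13, Pow(Add(-10, 7), -1)))) = Add(-53, Mul(-27, Mul(2, 13, Pow(-3, -1)))) = Add(-53, Mul(-27, Mul(2, 13, Rational(-1, 3)))) = Add(-53, Mul(-27, Rational(-26, 3))) = Add(-53, 234) = 181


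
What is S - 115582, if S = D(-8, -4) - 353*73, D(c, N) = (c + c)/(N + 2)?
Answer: -141343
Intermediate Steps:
D(c, N) = 2*c/(2 + N) (D(c, N) = (2*c)/(2 + N) = 2*c/(2 + N))
S = -25761 (S = 2*(-8)/(2 - 4) - 353*73 = 2*(-8)/(-2) - 25769 = 2*(-8)*(-½) - 25769 = 8 - 25769 = -25761)
S - 115582 = -25761 - 115582 = -141343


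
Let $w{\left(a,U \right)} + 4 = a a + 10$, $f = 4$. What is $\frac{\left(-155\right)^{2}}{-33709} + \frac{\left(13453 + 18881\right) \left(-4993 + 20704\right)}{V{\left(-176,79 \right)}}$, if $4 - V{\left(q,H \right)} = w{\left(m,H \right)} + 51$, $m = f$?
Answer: $- \frac{5708051975597}{775307} \approx -7.3623 \cdot 10^{6}$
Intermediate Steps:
$m = 4$
$w{\left(a,U \right)} = 6 + a^{2}$ ($w{\left(a,U \right)} = -4 + \left(a a + 10\right) = -4 + \left(a^{2} + 10\right) = -4 + \left(10 + a^{2}\right) = 6 + a^{2}$)
$V{\left(q,H \right)} = -69$ ($V{\left(q,H \right)} = 4 - \left(\left(6 + 4^{2}\right) + 51\right) = 4 - \left(\left(6 + 16\right) + 51\right) = 4 - \left(22 + 51\right) = 4 - 73 = -69$)
$\frac{\left(-155\right)^{2}}{-33709} + \frac{\left(13453 + 18881\right) \left(-4993 + 20704\right)}{V{\left(-176,79 \right)}} = \frac{\left(-155\right)^{2}}{-33709} + \frac{\left(13453 + 18881\right) \left(-4993 + 20704\right)}{-69} = 24025 \left(- \frac{1}{33709}\right) + 32334 \cdot 15711 \left(- \frac{1}{69}\right) = - \frac{24025}{33709} + 507999474 \left(- \frac{1}{69}\right) = - \frac{24025}{33709} - \frac{169333158}{23} = - \frac{5708051975597}{775307}$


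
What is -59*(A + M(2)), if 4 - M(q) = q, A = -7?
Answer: 295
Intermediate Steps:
M(q) = 4 - q
-59*(A + M(2)) = -59*(-7 + (4 - 1*2)) = -59*(-7 + (4 - 2)) = -59*(-7 + 2) = -59*(-5) = 295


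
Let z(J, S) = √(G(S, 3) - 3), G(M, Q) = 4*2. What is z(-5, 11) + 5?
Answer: 5 + √5 ≈ 7.2361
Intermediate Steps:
G(M, Q) = 8
z(J, S) = √5 (z(J, S) = √(8 - 3) = √5)
z(-5, 11) + 5 = √5 + 5 = 5 + √5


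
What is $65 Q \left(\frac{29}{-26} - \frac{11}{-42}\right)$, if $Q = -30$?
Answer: $\frac{11650}{7} \approx 1664.3$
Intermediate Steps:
$65 Q \left(\frac{29}{-26} - \frac{11}{-42}\right) = 65 \left(-30\right) \left(\frac{29}{-26} - \frac{11}{-42}\right) = - 1950 \left(29 \left(- \frac{1}{26}\right) - - \frac{11}{42}\right) = - 1950 \left(- \frac{29}{26} + \frac{11}{42}\right) = \left(-1950\right) \left(- \frac{233}{273}\right) = \frac{11650}{7}$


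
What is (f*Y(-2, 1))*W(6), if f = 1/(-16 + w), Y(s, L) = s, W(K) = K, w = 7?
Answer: 4/3 ≈ 1.3333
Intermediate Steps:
f = -1/9 (f = 1/(-16 + 7) = 1/(-9) = -1/9 ≈ -0.11111)
(f*Y(-2, 1))*W(6) = -1/9*(-2)*6 = (2/9)*6 = 4/3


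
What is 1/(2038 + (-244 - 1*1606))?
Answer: 1/188 ≈ 0.0053191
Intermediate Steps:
1/(2038 + (-244 - 1*1606)) = 1/(2038 + (-244 - 1606)) = 1/(2038 - 1850) = 1/188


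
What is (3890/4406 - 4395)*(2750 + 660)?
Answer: -33009618400/2203 ≈ -1.4984e+7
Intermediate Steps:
(3890/4406 - 4395)*(2750 + 660) = (3890*(1/4406) - 4395)*3410 = (1945/2203 - 4395)*3410 = -9680240/2203*3410 = -33009618400/2203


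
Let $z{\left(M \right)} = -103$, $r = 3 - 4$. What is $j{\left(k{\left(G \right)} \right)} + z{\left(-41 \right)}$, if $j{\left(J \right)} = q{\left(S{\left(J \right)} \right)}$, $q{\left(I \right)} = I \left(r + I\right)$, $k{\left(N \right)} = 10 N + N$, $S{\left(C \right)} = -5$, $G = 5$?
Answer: $-73$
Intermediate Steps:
$r = -1$
$k{\left(N \right)} = 11 N$
$q{\left(I \right)} = I \left(-1 + I\right)$
$j{\left(J \right)} = 30$ ($j{\left(J \right)} = - 5 \left(-1 - 5\right) = \left(-5\right) \left(-6\right) = 30$)
$j{\left(k{\left(G \right)} \right)} + z{\left(-41 \right)} = 30 - 103 = -73$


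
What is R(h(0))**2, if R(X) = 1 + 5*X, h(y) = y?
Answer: 1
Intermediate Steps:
R(h(0))**2 = (1 + 5*0)**2 = (1 + 0)**2 = 1**2 = 1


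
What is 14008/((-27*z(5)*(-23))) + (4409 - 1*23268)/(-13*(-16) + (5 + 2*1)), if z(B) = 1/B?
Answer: 3347161/133515 ≈ 25.070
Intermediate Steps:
14008/((-27*z(5)*(-23))) + (4409 - 1*23268)/(-13*(-16) + (5 + 2*1)) = 14008/((-27/5*(-23))) + (4409 - 1*23268)/(-13*(-16) + (5 + 2*1)) = 14008/((-27*⅕*(-23))) + (4409 - 23268)/(208 + (5 + 2)) = 14008/((-27/5*(-23))) - 18859/(208 + 7) = 14008/(621/5) - 18859/215 = 14008*(5/621) - 18859*1/215 = 70040/621 - 18859/215 = 3347161/133515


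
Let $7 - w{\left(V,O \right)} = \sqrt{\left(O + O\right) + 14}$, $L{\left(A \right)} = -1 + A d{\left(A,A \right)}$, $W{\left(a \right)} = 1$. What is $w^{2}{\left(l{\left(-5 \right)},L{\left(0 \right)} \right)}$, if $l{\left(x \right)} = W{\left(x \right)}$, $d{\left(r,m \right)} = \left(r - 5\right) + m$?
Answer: $61 - 28 \sqrt{3} \approx 12.503$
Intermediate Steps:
$d{\left(r,m \right)} = -5 + m + r$ ($d{\left(r,m \right)} = \left(-5 + r\right) + m = -5 + m + r$)
$L{\left(A \right)} = -1 + A \left(-5 + 2 A\right)$ ($L{\left(A \right)} = -1 + A \left(-5 + A + A\right) = -1 + A \left(-5 + 2 A\right)$)
$l{\left(x \right)} = 1$
$w{\left(V,O \right)} = 7 - \sqrt{14 + 2 O}$ ($w{\left(V,O \right)} = 7 - \sqrt{\left(O + O\right) + 14} = 7 - \sqrt{2 O + 14} = 7 - \sqrt{14 + 2 O}$)
$w^{2}{\left(l{\left(-5 \right)},L{\left(0 \right)} \right)} = \left(7 - \sqrt{14 + 2 \left(-1 + 0 \left(-5 + 2 \cdot 0\right)\right)}\right)^{2} = \left(7 - \sqrt{14 + 2 \left(-1 + 0 \left(-5 + 0\right)\right)}\right)^{2} = \left(7 - \sqrt{14 + 2 \left(-1 + 0 \left(-5\right)\right)}\right)^{2} = \left(7 - \sqrt{14 + 2 \left(-1 + 0\right)}\right)^{2} = \left(7 - \sqrt{14 + 2 \left(-1\right)}\right)^{2} = \left(7 - \sqrt{14 - 2}\right)^{2} = \left(7 - \sqrt{12}\right)^{2} = \left(7 - 2 \sqrt{3}\right)^{2}$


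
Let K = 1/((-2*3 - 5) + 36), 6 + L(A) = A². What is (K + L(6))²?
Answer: 564001/625 ≈ 902.40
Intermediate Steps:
L(A) = -6 + A²
K = 1/25 (K = 1/((-6 - 5) + 36) = 1/(-11 + 36) = 1/25 ≈ 0.040000)
(K + L(6))² = (1/25 + (-6 + 6²))² = (1/25 + (-6 + 36))² = (1/25 + 30)² = (751/25)² = 564001/625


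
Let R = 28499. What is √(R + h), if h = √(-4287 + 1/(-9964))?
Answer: √(707354413676 + 4982*I*√106404731479)/4982 ≈ 168.82 + 0.19392*I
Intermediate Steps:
h = I*√106404731479/4982 (h = √(-4287 - 1/9964) = √(-42715669/9964) = I*√106404731479/4982 ≈ 65.475*I)
√(R + h) = √(28499 + I*√106404731479/4982)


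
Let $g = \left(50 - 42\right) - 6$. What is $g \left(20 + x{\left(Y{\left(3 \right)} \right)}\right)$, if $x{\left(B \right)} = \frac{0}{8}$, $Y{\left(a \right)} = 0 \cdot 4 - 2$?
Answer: $40$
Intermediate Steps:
$Y{\left(a \right)} = -2$ ($Y{\left(a \right)} = 0 - 2 = -2$)
$g = 2$ ($g = 8 - 6 = 2$)
$x{\left(B \right)} = 0$ ($x{\left(B \right)} = 0 \cdot \frac{1}{8} = 0$)
$g \left(20 + x{\left(Y{\left(3 \right)} \right)}\right) = 2 \left(20 + 0\right) = 2 \cdot 20 = 40$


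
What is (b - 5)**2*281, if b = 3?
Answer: 1124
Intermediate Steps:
(b - 5)**2*281 = (3 - 5)**2*281 = (-2)**2*281 = 4*281 = 1124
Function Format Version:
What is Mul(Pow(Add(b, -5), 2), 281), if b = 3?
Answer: 1124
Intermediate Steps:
Mul(Pow(Add(b, -5), 2), 281) = Mul(Pow(Add(3, -5), 2), 281) = Mul(Pow(-2, 2), 281) = Mul(4, 281) = 1124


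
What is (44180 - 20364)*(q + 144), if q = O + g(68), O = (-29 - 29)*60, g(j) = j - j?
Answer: -79450176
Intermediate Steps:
g(j) = 0
O = -3480 (O = -58*60 = -3480)
q = -3480 (q = -3480 + 0 = -3480)
(44180 - 20364)*(q + 144) = (44180 - 20364)*(-3480 + 144) = 23816*(-3336) = -79450176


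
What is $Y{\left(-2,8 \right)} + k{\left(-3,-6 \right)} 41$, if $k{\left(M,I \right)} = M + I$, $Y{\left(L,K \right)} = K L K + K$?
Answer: $-489$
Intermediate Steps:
$Y{\left(L,K \right)} = K + L K^{2}$ ($Y{\left(L,K \right)} = L K^{2} + K = K + L K^{2}$)
$k{\left(M,I \right)} = I + M$
$Y{\left(-2,8 \right)} + k{\left(-3,-6 \right)} 41 = 8 \left(1 + 8 \left(-2\right)\right) + \left(-6 - 3\right) 41 = 8 \left(1 - 16\right) - 369 = 8 \left(-15\right) - 369 = -120 - 369 = -489$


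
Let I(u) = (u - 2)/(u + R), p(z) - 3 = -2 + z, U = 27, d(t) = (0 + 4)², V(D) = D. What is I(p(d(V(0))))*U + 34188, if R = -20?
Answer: 34053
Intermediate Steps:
d(t) = 16 (d(t) = 4² = 16)
p(z) = 1 + z (p(z) = 3 + (-2 + z) = 1 + z)
I(u) = (-2 + u)/(-20 + u) (I(u) = (u - 2)/(u - 20) = (-2 + u)/(-20 + u))
I(p(d(V(0))))*U + 34188 = ((-2 + (1 + 16))/(-20 + (1 + 16)))*27 + 34188 = ((-2 + 17)/(-20 + 17))*27 + 34188 = (15/(-3))*27 + 34188 = -⅓*15*27 + 34188 = -5*27 + 34188 = -135 + 34188 = 34053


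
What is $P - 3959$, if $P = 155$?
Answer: $-3804$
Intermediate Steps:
$P - 3959 = 155 - 3959 = -3804$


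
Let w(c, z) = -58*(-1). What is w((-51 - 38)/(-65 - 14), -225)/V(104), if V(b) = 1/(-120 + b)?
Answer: -928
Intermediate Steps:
w(c, z) = 58
w((-51 - 38)/(-65 - 14), -225)/V(104) = 58/(1/(-120 + 104)) = 58/(1/(-16)) = 58/(-1/16) = 58*(-16) = -928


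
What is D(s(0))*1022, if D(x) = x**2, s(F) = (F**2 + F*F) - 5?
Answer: 25550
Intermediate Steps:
s(F) = -5 + 2*F**2 (s(F) = (F**2 + F**2) - 5 = 2*F**2 - 5 = -5 + 2*F**2)
D(s(0))*1022 = (-5 + 2*0**2)**2*1022 = (-5 + 2*0)**2*1022 = (-5 + 0)**2*1022 = (-5)**2*1022 = 25*1022 = 25550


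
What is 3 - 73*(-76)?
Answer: 5551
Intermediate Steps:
3 - 73*(-76) = 3 + 5548 = 5551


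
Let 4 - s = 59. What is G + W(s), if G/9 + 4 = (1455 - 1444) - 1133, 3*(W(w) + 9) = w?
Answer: -30484/3 ≈ -10161.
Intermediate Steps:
s = -55 (s = 4 - 1*59 = 4 - 59 = -55)
W(w) = -9 + w/3
G = -10134 (G = -36 + 9*((1455 - 1444) - 1133) = -36 + 9*(11 - 1133) = -36 + 9*(-1122) = -36 - 10098 = -10134)
G + W(s) = -10134 + (-9 + (⅓)*(-55)) = -10134 + (-9 - 55/3) = -10134 - 82/3 = -30484/3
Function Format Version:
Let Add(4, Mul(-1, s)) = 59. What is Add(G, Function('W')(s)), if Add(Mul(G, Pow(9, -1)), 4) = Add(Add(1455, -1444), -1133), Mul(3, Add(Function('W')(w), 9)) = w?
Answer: Rational(-30484, 3) ≈ -10161.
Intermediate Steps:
s = -55 (s = Add(4, Mul(-1, 59)) = Add(4, -59) = -55)
Function('W')(w) = Add(-9, Mul(Rational(1, 3), w))
G = -10134 (G = Add(-36, Mul(9, Add(Add(1455, -1444), -1133))) = Add(-36, Mul(9, Add(11, -1133))) = Add(-36, Mul(9, -1122)) = Add(-36, -10098) = -10134)
Add(G, Function('W')(s)) = Add(-10134, Add(-9, Mul(Rational(1, 3), -55))) = Add(-10134, Add(-9, Rational(-55, 3))) = Add(-10134, Rational(-82, 3)) = Rational(-30484, 3)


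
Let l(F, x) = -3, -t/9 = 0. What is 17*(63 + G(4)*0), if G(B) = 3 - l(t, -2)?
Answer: 1071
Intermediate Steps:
t = 0 (t = -9*0 = 0)
G(B) = 6 (G(B) = 3 - 1*(-3) = 3 + 3 = 6)
17*(63 + G(4)*0) = 17*(63 + 6*0) = 17*(63 + 0) = 17*63 = 1071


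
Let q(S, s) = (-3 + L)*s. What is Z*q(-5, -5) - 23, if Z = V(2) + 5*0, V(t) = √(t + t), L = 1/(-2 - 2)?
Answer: 19/2 ≈ 9.5000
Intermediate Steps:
L = -¼ (L = 1/(-4) = -¼ ≈ -0.25000)
V(t) = √2*√t (V(t) = √(2*t) = √2*√t)
q(S, s) = -13*s/4 (q(S, s) = (-3 - ¼)*s = -13*s/4)
Z = 2 (Z = √2*√2 + 5*0 = 2 + 0 = 2)
Z*q(-5, -5) - 23 = 2*(-13/4*(-5)) - 23 = 2*(65/4) - 23 = 65/2 - 23 = 19/2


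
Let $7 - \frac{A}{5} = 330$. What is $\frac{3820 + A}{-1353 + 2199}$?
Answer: $\frac{245}{94} \approx 2.6064$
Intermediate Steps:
$A = -1615$ ($A = 35 - 1650 = -1615$)
$\frac{3820 + A}{-1353 + 2199} = \frac{3820 - 1615}{-1353 + 2199} = \frac{2205}{846} = 2205 \cdot \frac{1}{846} = \frac{245}{94}$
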